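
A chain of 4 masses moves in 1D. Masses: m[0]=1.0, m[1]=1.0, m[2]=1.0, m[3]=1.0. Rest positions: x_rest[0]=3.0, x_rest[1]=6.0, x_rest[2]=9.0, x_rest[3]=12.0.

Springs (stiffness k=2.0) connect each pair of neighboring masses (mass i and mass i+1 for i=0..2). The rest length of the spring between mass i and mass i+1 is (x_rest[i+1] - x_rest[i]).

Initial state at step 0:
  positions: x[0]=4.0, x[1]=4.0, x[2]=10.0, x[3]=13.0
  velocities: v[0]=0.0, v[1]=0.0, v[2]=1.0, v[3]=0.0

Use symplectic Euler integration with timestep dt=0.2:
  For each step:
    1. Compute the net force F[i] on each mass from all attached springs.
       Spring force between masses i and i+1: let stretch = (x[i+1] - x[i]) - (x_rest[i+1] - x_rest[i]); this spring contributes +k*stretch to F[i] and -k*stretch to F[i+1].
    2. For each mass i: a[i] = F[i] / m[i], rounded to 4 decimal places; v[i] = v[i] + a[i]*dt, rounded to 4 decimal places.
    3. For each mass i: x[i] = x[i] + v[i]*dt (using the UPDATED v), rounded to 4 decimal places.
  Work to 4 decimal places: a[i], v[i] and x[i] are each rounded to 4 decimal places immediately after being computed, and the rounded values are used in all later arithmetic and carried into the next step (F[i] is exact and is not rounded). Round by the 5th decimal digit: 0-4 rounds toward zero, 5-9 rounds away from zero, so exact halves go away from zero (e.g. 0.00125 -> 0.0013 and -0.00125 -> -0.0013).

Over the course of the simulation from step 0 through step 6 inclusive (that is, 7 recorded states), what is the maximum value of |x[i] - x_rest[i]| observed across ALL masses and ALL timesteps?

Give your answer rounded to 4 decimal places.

Answer: 2.4707

Derivation:
Step 0: x=[4.0000 4.0000 10.0000 13.0000] v=[0.0000 0.0000 1.0000 0.0000]
Step 1: x=[3.7600 4.4800 9.9600 13.0000] v=[-1.2000 2.4000 -0.2000 0.0000]
Step 2: x=[3.3376 5.3408 9.7248 12.9968] v=[-2.1120 4.3040 -1.1760 -0.0160]
Step 3: x=[2.8355 6.3921 9.4006 12.9718] v=[-2.5107 5.2563 -1.6208 -0.1248]
Step 4: x=[2.3779 7.3995 9.1215 12.9011] v=[-2.2881 5.0371 -1.3957 -0.3533]
Step 5: x=[2.0820 8.1430 9.0070 12.7681] v=[-1.4795 3.7173 -0.5727 -0.6651]
Step 6: x=[2.0310 8.4707 9.1242 12.5742] v=[-0.2551 1.6385 0.5861 -0.9695]
Max displacement = 2.4707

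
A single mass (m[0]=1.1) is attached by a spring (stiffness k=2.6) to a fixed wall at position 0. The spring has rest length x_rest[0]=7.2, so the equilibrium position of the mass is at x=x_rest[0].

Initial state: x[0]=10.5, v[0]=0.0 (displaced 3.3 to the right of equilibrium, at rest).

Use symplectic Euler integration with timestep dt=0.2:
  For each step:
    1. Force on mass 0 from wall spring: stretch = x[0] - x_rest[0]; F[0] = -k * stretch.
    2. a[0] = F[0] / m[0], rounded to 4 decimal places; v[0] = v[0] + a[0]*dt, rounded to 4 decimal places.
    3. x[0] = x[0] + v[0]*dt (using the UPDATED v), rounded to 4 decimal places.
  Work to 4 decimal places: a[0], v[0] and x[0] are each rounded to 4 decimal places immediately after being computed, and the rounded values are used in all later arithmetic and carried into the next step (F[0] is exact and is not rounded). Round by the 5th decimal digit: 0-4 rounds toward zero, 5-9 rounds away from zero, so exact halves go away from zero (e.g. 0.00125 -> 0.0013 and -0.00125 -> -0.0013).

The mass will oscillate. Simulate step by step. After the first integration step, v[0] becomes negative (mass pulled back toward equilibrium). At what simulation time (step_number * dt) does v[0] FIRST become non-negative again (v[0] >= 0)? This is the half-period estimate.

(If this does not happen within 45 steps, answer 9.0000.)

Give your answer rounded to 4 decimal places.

Answer: 2.2000

Derivation:
Step 0: x=[10.5000] v=[0.0000]
Step 1: x=[10.1880] v=[-1.5600]
Step 2: x=[9.5935] v=[-2.9725]
Step 3: x=[8.7727] v=[-4.1040]
Step 4: x=[7.8032] v=[-4.8475]
Step 5: x=[6.7767] v=[-5.1326]
Step 6: x=[5.7902] v=[-4.9325]
Step 7: x=[4.9370] v=[-4.2660]
Step 8: x=[4.2978] v=[-3.1962]
Step 9: x=[3.9329] v=[-1.8243]
Step 10: x=[3.8769] v=[-0.2799]
Step 11: x=[4.1351] v=[1.2910]
First v>=0 after going negative at step 11, time=2.2000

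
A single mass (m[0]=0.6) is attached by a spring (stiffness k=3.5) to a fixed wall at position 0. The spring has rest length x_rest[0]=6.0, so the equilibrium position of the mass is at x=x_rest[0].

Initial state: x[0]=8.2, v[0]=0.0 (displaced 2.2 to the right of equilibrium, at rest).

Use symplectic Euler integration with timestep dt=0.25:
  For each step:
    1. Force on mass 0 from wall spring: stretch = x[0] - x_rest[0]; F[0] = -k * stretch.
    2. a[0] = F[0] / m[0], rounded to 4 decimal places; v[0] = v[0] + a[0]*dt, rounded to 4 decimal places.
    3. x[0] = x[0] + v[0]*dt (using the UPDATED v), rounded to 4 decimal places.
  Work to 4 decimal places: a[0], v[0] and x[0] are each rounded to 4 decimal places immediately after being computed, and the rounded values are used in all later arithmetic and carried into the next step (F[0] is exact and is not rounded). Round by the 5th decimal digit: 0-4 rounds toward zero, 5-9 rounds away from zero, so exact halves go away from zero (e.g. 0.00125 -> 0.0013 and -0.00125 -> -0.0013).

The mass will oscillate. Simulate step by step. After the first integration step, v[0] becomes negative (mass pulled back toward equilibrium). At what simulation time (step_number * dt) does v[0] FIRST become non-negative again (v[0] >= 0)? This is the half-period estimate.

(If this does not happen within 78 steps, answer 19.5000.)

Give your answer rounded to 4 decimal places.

Step 0: x=[8.2000] v=[0.0000]
Step 1: x=[7.3979] v=[-3.2083]
Step 2: x=[6.0862] v=[-5.2469]
Step 3: x=[4.7431] v=[-5.3726]
Step 4: x=[3.8582] v=[-3.5396]
Step 5: x=[3.7542] v=[-0.4162]
Step 6: x=[4.4689] v=[2.8589]
First v>=0 after going negative at step 6, time=1.5000

Answer: 1.5000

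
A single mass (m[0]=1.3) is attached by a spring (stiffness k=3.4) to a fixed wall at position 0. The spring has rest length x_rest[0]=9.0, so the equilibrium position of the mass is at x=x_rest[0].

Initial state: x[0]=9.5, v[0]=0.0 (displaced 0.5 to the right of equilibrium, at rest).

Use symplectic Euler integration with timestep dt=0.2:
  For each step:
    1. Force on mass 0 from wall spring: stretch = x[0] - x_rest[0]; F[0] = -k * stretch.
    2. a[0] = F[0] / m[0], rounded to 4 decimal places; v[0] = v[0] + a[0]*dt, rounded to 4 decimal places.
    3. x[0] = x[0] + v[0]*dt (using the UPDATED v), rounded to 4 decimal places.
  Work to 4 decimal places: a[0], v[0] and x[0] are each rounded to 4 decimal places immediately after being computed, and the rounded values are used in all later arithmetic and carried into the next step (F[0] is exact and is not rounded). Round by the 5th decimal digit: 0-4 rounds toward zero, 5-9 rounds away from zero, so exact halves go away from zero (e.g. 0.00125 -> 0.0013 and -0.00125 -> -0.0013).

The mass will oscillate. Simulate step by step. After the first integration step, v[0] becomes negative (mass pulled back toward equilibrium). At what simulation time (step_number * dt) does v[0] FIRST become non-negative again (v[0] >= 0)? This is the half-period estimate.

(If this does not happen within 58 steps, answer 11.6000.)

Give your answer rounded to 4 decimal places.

Step 0: x=[9.5000] v=[0.0000]
Step 1: x=[9.4477] v=[-0.2615]
Step 2: x=[9.3486] v=[-0.4957]
Step 3: x=[9.2130] v=[-0.6780]
Step 4: x=[9.0551] v=[-0.7894]
Step 5: x=[8.8915] v=[-0.8182]
Step 6: x=[8.7392] v=[-0.7614]
Step 7: x=[8.6142] v=[-0.6250]
Step 8: x=[8.5296] v=[-0.4232]
Step 9: x=[8.4942] v=[-0.1771]
Step 10: x=[8.5117] v=[0.0875]
First v>=0 after going negative at step 10, time=2.0000

Answer: 2.0000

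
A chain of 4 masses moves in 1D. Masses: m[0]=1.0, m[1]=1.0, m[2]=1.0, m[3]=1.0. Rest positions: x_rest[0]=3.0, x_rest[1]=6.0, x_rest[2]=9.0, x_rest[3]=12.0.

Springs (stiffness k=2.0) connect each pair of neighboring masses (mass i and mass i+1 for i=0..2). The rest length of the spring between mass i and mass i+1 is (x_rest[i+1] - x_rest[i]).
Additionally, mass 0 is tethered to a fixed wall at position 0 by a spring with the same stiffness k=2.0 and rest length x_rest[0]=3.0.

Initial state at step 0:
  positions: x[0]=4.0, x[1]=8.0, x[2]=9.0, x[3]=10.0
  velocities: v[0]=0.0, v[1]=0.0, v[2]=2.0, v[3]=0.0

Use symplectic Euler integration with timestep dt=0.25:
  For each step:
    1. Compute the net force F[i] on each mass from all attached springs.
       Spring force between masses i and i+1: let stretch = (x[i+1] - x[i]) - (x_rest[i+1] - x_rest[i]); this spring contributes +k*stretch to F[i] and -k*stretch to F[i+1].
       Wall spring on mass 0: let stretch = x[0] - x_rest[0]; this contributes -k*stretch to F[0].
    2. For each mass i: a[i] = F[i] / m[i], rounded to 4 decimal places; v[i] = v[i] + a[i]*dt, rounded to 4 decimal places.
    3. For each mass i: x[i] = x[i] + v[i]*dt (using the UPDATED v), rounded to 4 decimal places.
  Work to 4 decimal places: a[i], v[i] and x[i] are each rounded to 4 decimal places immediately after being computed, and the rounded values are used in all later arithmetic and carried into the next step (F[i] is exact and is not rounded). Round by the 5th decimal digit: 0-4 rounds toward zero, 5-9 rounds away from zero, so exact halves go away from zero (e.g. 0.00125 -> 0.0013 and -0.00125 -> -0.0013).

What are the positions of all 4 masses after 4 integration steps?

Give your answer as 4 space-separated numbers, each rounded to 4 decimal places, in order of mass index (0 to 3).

Step 0: x=[4.0000 8.0000 9.0000 10.0000] v=[0.0000 0.0000 2.0000 0.0000]
Step 1: x=[4.0000 7.6250 9.5000 10.2500] v=[0.0000 -1.5000 2.0000 1.0000]
Step 2: x=[3.9531 7.0313 9.8594 10.7813] v=[-0.1875 -2.3750 1.4375 2.1250]
Step 3: x=[3.7969 6.4063 9.9805 11.5723] v=[-0.6250 -2.5001 0.4844 3.1641]
Step 4: x=[3.4922 5.9019 9.8538 12.5394] v=[-1.2188 -2.0177 -0.5068 3.8682]

Answer: 3.4922 5.9019 9.8538 12.5394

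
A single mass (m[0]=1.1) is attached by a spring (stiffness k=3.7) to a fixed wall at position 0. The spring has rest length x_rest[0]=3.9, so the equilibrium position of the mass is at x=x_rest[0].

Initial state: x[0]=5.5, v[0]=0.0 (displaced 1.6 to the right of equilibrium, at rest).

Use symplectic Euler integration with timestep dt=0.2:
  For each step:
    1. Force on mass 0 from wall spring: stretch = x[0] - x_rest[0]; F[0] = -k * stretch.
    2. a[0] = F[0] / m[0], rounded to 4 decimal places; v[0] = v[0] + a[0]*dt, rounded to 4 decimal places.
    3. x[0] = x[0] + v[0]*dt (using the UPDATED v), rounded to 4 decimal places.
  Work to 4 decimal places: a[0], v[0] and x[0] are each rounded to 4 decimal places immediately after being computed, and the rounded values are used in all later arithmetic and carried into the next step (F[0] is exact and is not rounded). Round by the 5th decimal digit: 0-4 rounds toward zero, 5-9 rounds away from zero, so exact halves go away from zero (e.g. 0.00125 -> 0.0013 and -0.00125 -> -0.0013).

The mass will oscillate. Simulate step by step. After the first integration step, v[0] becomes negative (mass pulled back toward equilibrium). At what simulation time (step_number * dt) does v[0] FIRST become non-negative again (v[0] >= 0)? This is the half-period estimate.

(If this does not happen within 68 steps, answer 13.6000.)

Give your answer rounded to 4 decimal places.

Answer: 1.8000

Derivation:
Step 0: x=[5.5000] v=[0.0000]
Step 1: x=[5.2847] v=[-1.0764]
Step 2: x=[4.8831] v=[-2.0079]
Step 3: x=[4.3492] v=[-2.6693]
Step 4: x=[3.7549] v=[-2.9715]
Step 5: x=[3.1801] v=[-2.8739]
Step 6: x=[2.7022] v=[-2.3896]
Step 7: x=[2.3854] v=[-1.5838]
Step 8: x=[2.2724] v=[-0.5649]
Step 9: x=[2.3784] v=[0.5300]
First v>=0 after going negative at step 9, time=1.8000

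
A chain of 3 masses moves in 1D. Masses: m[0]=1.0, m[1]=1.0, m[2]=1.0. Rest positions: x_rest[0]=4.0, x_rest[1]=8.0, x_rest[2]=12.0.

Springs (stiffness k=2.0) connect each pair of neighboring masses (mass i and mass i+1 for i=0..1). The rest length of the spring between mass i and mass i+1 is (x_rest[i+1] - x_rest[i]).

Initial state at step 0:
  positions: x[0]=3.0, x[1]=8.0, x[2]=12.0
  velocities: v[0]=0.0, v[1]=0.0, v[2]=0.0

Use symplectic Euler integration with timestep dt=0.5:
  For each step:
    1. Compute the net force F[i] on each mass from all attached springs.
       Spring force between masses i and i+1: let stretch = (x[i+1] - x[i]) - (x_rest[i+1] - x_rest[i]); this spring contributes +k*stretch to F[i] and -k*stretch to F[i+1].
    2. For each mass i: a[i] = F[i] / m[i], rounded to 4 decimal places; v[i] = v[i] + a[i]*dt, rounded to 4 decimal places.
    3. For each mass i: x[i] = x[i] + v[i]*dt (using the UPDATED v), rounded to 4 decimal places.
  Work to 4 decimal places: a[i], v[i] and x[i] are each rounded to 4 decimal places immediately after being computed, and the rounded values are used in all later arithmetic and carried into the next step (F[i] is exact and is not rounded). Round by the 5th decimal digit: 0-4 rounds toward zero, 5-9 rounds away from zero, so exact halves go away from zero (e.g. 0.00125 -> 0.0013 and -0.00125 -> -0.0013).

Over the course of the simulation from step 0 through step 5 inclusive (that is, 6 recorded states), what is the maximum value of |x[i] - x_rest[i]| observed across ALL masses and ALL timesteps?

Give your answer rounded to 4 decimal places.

Answer: 1.0625

Derivation:
Step 0: x=[3.0000 8.0000 12.0000] v=[0.0000 0.0000 0.0000]
Step 1: x=[3.5000 7.5000 12.0000] v=[1.0000 -1.0000 0.0000]
Step 2: x=[4.0000 7.2500 11.7500] v=[1.0000 -0.5000 -0.5000]
Step 3: x=[4.1250 7.6250 11.2500] v=[0.2500 0.7500 -1.0000]
Step 4: x=[4.0000 8.0625 10.9375] v=[-0.2500 0.8750 -0.6250]
Step 5: x=[3.9063 7.9063 11.1875] v=[-0.1875 -0.3125 0.5000]
Max displacement = 1.0625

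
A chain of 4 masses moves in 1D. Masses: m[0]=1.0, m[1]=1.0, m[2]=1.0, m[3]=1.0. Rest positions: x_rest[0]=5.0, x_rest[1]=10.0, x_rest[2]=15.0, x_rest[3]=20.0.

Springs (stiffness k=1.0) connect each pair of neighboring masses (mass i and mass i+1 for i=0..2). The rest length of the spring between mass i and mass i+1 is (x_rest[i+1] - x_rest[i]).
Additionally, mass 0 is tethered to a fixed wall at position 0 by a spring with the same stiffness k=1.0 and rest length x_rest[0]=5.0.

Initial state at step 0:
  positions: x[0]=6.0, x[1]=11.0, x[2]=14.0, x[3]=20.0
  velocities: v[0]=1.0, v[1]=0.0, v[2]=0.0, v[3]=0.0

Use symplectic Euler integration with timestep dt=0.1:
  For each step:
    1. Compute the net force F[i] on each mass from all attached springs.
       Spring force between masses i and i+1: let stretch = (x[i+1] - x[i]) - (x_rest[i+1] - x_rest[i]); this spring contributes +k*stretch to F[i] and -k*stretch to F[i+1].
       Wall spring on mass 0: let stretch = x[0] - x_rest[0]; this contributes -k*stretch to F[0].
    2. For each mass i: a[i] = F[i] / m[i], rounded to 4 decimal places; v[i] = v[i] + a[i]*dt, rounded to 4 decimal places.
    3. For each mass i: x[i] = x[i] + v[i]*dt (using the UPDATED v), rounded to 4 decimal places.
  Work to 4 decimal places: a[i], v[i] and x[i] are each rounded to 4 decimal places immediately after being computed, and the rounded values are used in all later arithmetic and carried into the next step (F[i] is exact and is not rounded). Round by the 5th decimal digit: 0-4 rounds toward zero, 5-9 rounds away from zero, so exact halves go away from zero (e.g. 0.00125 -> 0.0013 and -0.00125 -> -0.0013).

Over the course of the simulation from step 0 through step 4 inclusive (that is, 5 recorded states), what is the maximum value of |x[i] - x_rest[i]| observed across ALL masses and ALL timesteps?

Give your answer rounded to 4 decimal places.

Step 0: x=[6.0000 11.0000 14.0000 20.0000] v=[1.0000 0.0000 0.0000 0.0000]
Step 1: x=[6.0900 10.9800 14.0300 19.9900] v=[0.9000 -0.2000 0.3000 -0.1000]
Step 2: x=[6.1680 10.9416 14.0891 19.9704] v=[0.7800 -0.3840 0.5910 -0.1960]
Step 3: x=[6.2321 10.8869 14.1755 19.9420] v=[0.6406 -0.5466 0.8644 -0.2841]
Step 4: x=[6.2804 10.8186 14.2867 19.9059] v=[0.4829 -0.6832 1.1122 -0.3608]
Max displacement = 1.2804

Answer: 1.2804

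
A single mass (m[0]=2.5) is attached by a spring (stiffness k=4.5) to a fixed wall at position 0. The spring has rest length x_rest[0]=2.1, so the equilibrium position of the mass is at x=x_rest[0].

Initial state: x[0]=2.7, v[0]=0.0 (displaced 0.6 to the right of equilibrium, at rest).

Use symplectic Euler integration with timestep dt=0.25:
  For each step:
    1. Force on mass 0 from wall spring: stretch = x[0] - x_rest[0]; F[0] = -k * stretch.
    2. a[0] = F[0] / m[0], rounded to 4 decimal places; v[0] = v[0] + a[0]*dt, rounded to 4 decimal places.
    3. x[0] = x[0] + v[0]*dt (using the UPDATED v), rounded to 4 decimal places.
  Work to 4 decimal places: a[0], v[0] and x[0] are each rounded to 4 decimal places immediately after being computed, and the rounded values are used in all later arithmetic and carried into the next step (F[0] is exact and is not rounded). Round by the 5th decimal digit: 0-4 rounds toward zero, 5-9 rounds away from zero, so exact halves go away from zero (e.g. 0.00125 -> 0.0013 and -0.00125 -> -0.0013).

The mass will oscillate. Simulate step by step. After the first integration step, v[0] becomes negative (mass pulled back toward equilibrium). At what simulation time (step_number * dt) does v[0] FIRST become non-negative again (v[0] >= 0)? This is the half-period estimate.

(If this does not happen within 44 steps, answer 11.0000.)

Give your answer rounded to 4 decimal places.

Step 0: x=[2.7000] v=[0.0000]
Step 1: x=[2.6325] v=[-0.2700]
Step 2: x=[2.5051] v=[-0.5096]
Step 3: x=[2.3321] v=[-0.6919]
Step 4: x=[2.1330] v=[-0.7964]
Step 5: x=[1.9302] v=[-0.8113]
Step 6: x=[1.7465] v=[-0.7349]
Step 7: x=[1.6026] v=[-0.5758]
Step 8: x=[1.5146] v=[-0.3520]
Step 9: x=[1.4925] v=[-0.0886]
Step 10: x=[1.5387] v=[0.1848]
First v>=0 after going negative at step 10, time=2.5000

Answer: 2.5000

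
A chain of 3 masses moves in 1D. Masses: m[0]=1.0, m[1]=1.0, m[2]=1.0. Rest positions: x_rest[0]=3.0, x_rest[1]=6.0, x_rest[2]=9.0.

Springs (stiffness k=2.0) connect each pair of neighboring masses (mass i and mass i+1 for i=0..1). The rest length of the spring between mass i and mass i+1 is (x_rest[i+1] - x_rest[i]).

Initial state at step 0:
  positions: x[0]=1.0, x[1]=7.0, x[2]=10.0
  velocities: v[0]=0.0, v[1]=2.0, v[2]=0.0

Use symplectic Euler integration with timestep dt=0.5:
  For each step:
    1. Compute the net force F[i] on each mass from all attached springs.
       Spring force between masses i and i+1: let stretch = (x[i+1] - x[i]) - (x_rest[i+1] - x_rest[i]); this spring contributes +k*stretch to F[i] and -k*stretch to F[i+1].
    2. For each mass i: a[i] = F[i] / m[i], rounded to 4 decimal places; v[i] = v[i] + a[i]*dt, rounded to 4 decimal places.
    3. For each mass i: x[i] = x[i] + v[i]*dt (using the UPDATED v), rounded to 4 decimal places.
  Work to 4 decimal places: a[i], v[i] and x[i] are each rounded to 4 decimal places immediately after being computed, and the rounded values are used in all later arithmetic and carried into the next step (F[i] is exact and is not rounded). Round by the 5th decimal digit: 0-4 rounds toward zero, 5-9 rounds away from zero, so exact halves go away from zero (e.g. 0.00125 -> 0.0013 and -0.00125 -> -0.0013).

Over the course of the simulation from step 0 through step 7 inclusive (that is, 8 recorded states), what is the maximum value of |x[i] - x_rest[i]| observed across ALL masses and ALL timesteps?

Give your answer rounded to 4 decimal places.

Step 0: x=[1.0000 7.0000 10.0000] v=[0.0000 2.0000 0.0000]
Step 1: x=[2.5000 6.5000 10.0000] v=[3.0000 -1.0000 0.0000]
Step 2: x=[4.5000 5.7500 9.7500] v=[4.0000 -1.5000 -0.5000]
Step 3: x=[5.6250 6.3750 9.0000] v=[2.2500 1.2500 -1.5000]
Step 4: x=[5.6250 7.9375 8.4375] v=[0.0000 3.1250 -1.1250]
Step 5: x=[5.2813 8.5938 9.1250] v=[-0.6875 1.3125 1.3750]
Step 6: x=[5.0938 7.8594 11.0469] v=[-0.3750 -1.4688 3.8438]
Step 7: x=[4.7891 7.3360 12.8751] v=[-0.6094 -1.0469 3.6563]
Max displacement = 3.8751

Answer: 3.8751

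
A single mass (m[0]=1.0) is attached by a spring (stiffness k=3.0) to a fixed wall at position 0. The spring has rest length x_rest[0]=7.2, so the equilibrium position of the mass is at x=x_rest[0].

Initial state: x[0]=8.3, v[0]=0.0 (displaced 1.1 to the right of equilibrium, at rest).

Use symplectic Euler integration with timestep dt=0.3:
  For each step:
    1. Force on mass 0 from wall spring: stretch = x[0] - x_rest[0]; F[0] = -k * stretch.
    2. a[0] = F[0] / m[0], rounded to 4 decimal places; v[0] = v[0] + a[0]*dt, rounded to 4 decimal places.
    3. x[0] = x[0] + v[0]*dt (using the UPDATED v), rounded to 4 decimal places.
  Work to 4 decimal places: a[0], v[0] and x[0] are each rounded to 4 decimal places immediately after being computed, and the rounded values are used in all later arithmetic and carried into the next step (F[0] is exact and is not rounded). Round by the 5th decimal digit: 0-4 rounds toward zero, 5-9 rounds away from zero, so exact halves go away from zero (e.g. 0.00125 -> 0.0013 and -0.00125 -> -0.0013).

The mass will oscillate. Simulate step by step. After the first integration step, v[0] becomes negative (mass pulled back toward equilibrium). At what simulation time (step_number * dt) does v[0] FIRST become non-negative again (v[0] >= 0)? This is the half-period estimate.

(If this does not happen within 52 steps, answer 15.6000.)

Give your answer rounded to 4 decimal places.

Answer: 1.8000

Derivation:
Step 0: x=[8.3000] v=[0.0000]
Step 1: x=[8.0030] v=[-0.9900]
Step 2: x=[7.4892] v=[-1.7127]
Step 3: x=[6.8973] v=[-1.9730]
Step 4: x=[6.3871] v=[-1.7006]
Step 5: x=[6.0964] v=[-0.9690]
Step 6: x=[6.1037] v=[0.0242]
First v>=0 after going negative at step 6, time=1.8000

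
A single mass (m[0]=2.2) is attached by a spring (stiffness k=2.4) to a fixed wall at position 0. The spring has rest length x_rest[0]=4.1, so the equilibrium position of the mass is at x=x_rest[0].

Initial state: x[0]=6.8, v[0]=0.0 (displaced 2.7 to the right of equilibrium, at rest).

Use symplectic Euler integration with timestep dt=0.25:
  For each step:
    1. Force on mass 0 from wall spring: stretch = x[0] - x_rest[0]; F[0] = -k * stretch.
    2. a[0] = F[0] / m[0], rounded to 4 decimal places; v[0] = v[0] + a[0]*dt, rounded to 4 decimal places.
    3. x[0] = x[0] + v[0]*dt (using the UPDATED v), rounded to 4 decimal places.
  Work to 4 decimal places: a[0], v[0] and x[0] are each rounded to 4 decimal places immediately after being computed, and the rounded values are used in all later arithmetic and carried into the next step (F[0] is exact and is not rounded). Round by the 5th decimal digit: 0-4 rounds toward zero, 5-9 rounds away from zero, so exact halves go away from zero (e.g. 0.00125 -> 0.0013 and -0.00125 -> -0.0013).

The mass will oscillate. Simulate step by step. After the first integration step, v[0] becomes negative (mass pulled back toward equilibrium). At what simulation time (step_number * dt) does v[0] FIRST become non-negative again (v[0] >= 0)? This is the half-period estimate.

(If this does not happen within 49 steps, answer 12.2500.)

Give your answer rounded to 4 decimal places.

Step 0: x=[6.8000] v=[0.0000]
Step 1: x=[6.6159] v=[-0.7364]
Step 2: x=[6.2603] v=[-1.4226]
Step 3: x=[5.7574] v=[-2.0118]
Step 4: x=[5.1415] v=[-2.4638]
Step 5: x=[4.4545] v=[-2.7479]
Step 6: x=[3.7434] v=[-2.8446]
Step 7: x=[3.0566] v=[-2.7474]
Step 8: x=[2.4409] v=[-2.4628]
Step 9: x=[1.9383] v=[-2.0103]
Step 10: x=[1.5831] v=[-1.4208]
Step 11: x=[1.3995] v=[-0.7344]
Step 12: x=[1.4000] v=[0.0021]
First v>=0 after going negative at step 12, time=3.0000

Answer: 3.0000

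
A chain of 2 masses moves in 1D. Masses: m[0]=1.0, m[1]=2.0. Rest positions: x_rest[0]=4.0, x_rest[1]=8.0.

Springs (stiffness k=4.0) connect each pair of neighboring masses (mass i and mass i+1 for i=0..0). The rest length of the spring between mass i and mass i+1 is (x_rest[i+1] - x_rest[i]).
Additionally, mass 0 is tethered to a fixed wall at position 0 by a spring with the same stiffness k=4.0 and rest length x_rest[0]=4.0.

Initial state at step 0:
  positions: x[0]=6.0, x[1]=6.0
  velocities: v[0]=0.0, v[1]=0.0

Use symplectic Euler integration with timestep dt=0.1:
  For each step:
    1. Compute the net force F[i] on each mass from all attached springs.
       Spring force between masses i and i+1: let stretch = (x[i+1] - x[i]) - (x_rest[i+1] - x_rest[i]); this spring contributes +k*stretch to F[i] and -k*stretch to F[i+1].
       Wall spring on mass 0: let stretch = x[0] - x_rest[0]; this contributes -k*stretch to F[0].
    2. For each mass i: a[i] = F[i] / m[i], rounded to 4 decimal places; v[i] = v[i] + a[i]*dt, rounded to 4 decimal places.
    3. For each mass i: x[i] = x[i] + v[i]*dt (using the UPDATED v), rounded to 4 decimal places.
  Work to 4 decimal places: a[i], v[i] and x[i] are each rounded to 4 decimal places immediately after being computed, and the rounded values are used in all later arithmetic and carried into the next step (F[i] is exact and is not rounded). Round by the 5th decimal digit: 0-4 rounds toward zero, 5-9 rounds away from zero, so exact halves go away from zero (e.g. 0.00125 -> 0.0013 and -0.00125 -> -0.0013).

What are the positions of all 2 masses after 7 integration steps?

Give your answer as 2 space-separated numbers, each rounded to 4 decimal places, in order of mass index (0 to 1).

Step 0: x=[6.0000 6.0000] v=[0.0000 0.0000]
Step 1: x=[5.7600 6.0800] v=[-2.4000 0.8000]
Step 2: x=[5.3024 6.2336] v=[-4.5760 1.5360]
Step 3: x=[4.6700 6.4486] v=[-6.3245 2.1498]
Step 4: x=[3.9219 6.7080] v=[-7.4811 2.5941]
Step 5: x=[3.1284 6.9917] v=[-7.9354 2.8369]
Step 6: x=[2.3643 7.2781] v=[-7.6414 2.8642]
Step 7: x=[1.7021 7.5462] v=[-6.6216 2.6814]

Answer: 1.7021 7.5462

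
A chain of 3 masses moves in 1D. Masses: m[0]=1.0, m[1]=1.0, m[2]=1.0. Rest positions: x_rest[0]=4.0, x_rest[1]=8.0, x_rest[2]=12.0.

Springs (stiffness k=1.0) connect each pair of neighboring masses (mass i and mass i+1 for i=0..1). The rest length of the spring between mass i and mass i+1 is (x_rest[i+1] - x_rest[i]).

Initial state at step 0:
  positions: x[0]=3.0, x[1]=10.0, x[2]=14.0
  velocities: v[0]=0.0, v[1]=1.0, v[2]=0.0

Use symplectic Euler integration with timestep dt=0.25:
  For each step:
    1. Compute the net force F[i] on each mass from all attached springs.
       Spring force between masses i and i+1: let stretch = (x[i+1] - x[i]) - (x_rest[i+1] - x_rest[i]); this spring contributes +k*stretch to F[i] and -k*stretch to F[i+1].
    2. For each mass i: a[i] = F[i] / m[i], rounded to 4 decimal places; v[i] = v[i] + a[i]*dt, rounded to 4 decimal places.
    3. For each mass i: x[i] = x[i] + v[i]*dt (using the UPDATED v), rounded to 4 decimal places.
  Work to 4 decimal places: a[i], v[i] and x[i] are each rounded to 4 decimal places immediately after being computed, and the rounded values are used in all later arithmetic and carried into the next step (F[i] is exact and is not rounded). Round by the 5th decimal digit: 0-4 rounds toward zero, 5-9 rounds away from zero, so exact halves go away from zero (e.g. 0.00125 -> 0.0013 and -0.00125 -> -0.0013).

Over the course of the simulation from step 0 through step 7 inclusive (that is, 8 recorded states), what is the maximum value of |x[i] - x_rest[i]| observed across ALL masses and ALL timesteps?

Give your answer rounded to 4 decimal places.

Answer: 2.5341

Derivation:
Step 0: x=[3.0000 10.0000 14.0000] v=[0.0000 1.0000 0.0000]
Step 1: x=[3.1875 10.0625 14.0000] v=[0.7500 0.2500 0.0000]
Step 2: x=[3.5547 9.9414 14.0039] v=[1.4688 -0.4844 0.0156]
Step 3: x=[4.0711 9.6750 14.0039] v=[2.0655 -1.0655 0.0000]
Step 4: x=[4.6877 9.3289 13.9834] v=[2.4665 -1.3843 -0.0822]
Step 5: x=[5.3444 8.9837 13.9220] v=[2.6268 -1.3810 -0.2458]
Step 6: x=[5.9786 8.7196 13.8019] v=[2.5366 -1.0563 -0.4804]
Step 7: x=[6.5341 8.6019 13.6142] v=[2.2219 -0.4710 -0.7510]
Max displacement = 2.5341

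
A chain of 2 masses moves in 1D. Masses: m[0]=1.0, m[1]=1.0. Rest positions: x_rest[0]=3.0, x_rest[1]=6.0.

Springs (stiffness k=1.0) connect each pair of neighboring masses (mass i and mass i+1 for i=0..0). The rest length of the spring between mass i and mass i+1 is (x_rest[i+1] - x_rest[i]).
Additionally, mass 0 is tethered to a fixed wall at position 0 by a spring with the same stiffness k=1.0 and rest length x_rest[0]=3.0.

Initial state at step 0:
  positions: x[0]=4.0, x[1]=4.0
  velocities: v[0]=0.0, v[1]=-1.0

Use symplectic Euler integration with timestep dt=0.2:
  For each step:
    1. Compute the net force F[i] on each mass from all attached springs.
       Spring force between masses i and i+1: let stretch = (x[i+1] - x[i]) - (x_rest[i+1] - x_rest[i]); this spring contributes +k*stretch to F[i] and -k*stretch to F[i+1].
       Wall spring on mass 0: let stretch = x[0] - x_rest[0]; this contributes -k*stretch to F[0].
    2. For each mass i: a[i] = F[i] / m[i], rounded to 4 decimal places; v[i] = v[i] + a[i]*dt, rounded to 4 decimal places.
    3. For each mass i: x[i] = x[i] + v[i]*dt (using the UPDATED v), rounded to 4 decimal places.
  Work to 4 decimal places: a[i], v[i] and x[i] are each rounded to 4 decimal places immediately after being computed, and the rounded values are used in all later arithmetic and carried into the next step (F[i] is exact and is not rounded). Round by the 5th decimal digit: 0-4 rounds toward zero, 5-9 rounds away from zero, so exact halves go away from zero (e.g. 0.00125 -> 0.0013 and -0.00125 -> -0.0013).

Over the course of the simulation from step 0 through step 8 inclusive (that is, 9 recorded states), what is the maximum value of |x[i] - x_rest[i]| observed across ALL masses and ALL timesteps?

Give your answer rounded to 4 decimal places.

Answer: 2.2923

Derivation:
Step 0: x=[4.0000 4.0000] v=[0.0000 -1.0000]
Step 1: x=[3.8400 3.9200] v=[-0.8000 -0.4000]
Step 2: x=[3.5296 3.9568] v=[-1.5520 0.1840]
Step 3: x=[3.0951 4.0965] v=[-2.1725 0.6986]
Step 4: x=[2.5769 4.3162] v=[-2.5912 1.0983]
Step 5: x=[2.0252 4.5863] v=[-2.7587 1.3504]
Step 6: x=[1.4949 4.8739] v=[-2.6515 1.4382]
Step 7: x=[1.0400 5.1464] v=[-2.2747 1.3624]
Step 8: x=[0.7077 5.3746] v=[-1.6614 1.1411]
Max displacement = 2.2923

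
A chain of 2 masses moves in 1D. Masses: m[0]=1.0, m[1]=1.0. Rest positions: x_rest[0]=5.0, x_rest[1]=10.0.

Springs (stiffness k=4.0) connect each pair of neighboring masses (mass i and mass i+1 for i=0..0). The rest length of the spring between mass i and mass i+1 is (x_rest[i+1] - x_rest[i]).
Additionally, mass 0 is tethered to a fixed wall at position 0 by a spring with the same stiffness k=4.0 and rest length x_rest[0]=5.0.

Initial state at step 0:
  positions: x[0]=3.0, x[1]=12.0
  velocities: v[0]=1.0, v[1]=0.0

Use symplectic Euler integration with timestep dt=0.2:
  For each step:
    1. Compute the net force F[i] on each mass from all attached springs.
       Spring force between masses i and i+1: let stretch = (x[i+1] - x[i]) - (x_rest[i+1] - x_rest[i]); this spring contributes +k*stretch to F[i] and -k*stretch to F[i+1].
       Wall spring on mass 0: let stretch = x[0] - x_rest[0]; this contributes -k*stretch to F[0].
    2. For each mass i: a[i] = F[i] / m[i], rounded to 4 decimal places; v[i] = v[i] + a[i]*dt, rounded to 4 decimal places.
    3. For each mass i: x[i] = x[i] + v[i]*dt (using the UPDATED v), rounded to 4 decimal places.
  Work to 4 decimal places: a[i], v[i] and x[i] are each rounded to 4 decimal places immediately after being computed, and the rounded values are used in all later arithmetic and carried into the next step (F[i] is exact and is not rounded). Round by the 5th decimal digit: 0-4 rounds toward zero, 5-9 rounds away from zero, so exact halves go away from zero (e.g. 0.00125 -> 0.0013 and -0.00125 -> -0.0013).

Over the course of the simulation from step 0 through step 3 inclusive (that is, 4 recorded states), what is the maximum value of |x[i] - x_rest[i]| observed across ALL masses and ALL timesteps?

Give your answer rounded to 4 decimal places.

Answer: 2.2536

Derivation:
Step 0: x=[3.0000 12.0000] v=[1.0000 0.0000]
Step 1: x=[4.1600 11.3600] v=[5.8000 -3.2000]
Step 2: x=[5.8064 10.3680] v=[8.2320 -4.9600]
Step 3: x=[7.2536 9.4461] v=[7.2362 -4.6093]
Max displacement = 2.2536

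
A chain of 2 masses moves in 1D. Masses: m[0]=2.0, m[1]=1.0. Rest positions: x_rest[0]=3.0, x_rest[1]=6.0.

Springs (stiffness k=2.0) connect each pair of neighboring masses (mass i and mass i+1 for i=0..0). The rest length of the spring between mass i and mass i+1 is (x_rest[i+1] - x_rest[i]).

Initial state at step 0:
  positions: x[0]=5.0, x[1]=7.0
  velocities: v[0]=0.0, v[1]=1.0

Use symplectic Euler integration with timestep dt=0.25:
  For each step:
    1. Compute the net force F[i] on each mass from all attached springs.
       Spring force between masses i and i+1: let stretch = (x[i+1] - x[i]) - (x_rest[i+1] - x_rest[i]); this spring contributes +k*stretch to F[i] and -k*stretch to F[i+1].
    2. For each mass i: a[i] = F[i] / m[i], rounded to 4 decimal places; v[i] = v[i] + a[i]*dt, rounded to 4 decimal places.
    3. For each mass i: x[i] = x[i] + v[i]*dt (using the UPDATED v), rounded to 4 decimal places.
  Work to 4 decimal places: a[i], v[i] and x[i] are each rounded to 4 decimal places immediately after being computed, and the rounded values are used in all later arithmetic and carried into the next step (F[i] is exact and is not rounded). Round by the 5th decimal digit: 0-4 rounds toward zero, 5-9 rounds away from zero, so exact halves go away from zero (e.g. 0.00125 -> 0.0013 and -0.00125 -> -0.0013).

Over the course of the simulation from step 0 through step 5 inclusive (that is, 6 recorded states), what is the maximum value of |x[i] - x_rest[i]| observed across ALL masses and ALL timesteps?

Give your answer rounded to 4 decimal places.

Answer: 2.9101

Derivation:
Step 0: x=[5.0000 7.0000] v=[0.0000 1.0000]
Step 1: x=[4.9375 7.3750] v=[-0.2500 1.5000]
Step 2: x=[4.8399 7.8203] v=[-0.3906 1.7813]
Step 3: x=[4.7410 8.2681] v=[-0.3955 1.7911]
Step 4: x=[4.6751 8.6500] v=[-0.2637 1.5276]
Step 5: x=[4.6701 8.9101] v=[-0.0200 1.0402]
Max displacement = 2.9101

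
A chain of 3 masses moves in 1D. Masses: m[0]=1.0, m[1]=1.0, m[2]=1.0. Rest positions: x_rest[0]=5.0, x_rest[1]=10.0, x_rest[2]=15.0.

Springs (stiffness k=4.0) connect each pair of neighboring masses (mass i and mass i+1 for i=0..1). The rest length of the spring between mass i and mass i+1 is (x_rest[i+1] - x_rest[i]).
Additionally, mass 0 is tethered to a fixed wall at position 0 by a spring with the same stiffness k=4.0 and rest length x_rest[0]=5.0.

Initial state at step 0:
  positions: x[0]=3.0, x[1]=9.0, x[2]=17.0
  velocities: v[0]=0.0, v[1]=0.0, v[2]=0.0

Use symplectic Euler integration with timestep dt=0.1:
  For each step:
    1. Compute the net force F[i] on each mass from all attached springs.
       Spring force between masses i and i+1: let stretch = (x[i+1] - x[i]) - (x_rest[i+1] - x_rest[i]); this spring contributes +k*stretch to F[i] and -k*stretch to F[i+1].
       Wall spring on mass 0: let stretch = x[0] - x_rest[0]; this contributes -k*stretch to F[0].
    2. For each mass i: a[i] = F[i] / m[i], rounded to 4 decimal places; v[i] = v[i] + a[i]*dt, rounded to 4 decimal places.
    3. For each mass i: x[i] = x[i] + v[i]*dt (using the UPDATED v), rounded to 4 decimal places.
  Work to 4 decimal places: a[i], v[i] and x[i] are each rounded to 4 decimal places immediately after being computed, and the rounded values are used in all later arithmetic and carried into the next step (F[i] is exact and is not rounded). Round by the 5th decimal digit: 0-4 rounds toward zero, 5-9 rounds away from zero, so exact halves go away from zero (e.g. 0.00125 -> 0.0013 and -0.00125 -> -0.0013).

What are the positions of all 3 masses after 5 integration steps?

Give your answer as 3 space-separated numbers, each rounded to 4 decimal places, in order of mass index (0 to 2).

Step 0: x=[3.0000 9.0000 17.0000] v=[0.0000 0.0000 0.0000]
Step 1: x=[3.1200 9.0800 16.8800] v=[1.2000 0.8000 -1.2000]
Step 2: x=[3.3536 9.2336 16.6480] v=[2.3360 1.5360 -2.3200]
Step 3: x=[3.6883 9.4486 16.3194] v=[3.3466 2.1498 -3.2858]
Step 4: x=[4.1058 9.7080 15.9160] v=[4.1754 2.5940 -4.0341]
Step 5: x=[4.5832 9.9916 15.4643] v=[4.7740 2.8363 -4.5173]

Answer: 4.5832 9.9916 15.4643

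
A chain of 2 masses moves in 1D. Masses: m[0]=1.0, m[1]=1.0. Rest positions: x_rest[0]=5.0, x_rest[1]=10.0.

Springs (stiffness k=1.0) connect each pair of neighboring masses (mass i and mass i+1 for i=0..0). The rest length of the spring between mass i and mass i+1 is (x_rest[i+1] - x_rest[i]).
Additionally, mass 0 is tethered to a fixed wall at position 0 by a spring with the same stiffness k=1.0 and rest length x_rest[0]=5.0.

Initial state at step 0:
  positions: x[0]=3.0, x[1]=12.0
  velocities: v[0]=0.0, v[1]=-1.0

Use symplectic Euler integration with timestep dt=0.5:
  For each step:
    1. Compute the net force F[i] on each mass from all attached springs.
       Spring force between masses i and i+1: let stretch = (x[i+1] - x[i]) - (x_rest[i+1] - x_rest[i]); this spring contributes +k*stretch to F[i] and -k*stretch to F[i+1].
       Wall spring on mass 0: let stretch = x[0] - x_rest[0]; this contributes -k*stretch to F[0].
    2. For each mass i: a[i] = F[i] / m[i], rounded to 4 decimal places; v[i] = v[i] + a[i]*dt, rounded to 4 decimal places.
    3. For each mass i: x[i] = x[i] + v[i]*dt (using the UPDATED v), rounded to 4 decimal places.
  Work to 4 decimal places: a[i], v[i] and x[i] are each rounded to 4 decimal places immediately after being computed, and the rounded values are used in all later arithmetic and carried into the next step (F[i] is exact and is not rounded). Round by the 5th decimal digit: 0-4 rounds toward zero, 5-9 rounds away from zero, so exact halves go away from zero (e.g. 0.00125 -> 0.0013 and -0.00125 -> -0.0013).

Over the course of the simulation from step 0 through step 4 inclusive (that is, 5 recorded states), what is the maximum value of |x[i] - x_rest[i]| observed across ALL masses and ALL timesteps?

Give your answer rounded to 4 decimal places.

Answer: 2.3437

Derivation:
Step 0: x=[3.0000 12.0000] v=[0.0000 -1.0000]
Step 1: x=[4.5000 10.5000] v=[3.0000 -3.0000]
Step 2: x=[6.3750 8.7500] v=[3.7500 -3.5000]
Step 3: x=[7.2500 7.6563] v=[1.7500 -2.1875]
Step 4: x=[6.4141 7.7110] v=[-1.6719 0.1094]
Max displacement = 2.3437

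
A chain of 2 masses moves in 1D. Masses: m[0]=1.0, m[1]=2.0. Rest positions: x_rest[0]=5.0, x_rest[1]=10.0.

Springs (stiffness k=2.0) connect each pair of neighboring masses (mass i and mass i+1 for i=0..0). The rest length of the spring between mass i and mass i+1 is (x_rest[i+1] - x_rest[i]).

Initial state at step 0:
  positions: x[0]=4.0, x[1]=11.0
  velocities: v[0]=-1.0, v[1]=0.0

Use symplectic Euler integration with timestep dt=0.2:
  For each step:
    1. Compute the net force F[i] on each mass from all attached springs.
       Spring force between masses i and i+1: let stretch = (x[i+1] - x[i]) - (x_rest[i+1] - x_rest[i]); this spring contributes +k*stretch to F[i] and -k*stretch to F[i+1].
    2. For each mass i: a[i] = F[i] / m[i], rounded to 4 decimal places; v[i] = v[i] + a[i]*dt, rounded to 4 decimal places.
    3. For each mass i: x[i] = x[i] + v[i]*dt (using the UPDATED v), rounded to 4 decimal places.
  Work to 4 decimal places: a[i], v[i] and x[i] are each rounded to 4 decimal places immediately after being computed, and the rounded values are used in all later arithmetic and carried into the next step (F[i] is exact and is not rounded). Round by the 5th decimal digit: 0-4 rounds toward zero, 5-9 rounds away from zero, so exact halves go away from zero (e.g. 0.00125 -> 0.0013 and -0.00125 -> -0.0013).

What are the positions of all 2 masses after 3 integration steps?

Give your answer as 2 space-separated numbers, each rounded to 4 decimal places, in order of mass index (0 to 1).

Step 0: x=[4.0000 11.0000] v=[-1.0000 0.0000]
Step 1: x=[3.9600 10.9200] v=[-0.2000 -0.4000]
Step 2: x=[4.0768 10.7616] v=[0.5840 -0.7920]
Step 3: x=[4.3284 10.5358] v=[1.2579 -1.1290]

Answer: 4.3284 10.5358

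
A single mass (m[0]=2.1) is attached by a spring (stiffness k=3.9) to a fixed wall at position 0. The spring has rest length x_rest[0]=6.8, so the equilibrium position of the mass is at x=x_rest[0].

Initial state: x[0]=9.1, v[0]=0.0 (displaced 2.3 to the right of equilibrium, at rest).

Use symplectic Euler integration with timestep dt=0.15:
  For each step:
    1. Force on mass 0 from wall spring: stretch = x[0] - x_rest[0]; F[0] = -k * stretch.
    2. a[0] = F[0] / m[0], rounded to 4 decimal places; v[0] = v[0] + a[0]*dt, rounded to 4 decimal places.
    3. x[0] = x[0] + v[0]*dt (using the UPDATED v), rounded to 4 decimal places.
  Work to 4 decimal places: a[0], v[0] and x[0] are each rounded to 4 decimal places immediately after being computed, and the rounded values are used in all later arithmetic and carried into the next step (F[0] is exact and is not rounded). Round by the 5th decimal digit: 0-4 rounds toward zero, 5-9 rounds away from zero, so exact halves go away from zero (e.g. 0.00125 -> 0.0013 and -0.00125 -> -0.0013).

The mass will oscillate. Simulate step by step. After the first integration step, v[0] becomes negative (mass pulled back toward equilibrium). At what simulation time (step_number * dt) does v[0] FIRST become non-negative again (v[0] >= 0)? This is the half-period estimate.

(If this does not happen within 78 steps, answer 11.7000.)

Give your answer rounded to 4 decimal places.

Step 0: x=[9.1000] v=[0.0000]
Step 1: x=[9.0039] v=[-0.6407]
Step 2: x=[8.8157] v=[-1.2547]
Step 3: x=[8.5433] v=[-1.8162]
Step 4: x=[8.1980] v=[-2.3018]
Step 5: x=[7.7943] v=[-2.6912]
Step 6: x=[7.3491] v=[-2.9682]
Step 7: x=[6.8809] v=[-3.1212]
Step 8: x=[6.4093] v=[-3.1437]
Step 9: x=[5.9541] v=[-3.0349]
Step 10: x=[5.5342] v=[-2.7993]
Step 11: x=[5.1672] v=[-2.4467]
Step 12: x=[4.8684] v=[-1.9919]
Step 13: x=[4.6503] v=[-1.4538]
Step 14: x=[4.5221] v=[-0.8550]
Step 15: x=[4.4890] v=[-0.2204]
Step 16: x=[4.5525] v=[0.4234]
First v>=0 after going negative at step 16, time=2.4000

Answer: 2.4000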